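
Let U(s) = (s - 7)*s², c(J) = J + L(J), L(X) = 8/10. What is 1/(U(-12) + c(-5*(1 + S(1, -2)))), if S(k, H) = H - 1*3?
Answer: -5/13576 ≈ -0.00036830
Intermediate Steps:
S(k, H) = -3 + H (S(k, H) = H - 3 = -3 + H)
L(X) = ⅘ (L(X) = 8*(⅒) = ⅘)
c(J) = ⅘ + J (c(J) = J + ⅘ = ⅘ + J)
U(s) = s²*(-7 + s) (U(s) = (-7 + s)*s² = s²*(-7 + s))
1/(U(-12) + c(-5*(1 + S(1, -2)))) = 1/((-12)²*(-7 - 12) + (⅘ - 5*(1 + (-3 - 2)))) = 1/(144*(-19) + (⅘ - 5*(1 - 5))) = 1/(-2736 + (⅘ - 5*(-4))) = 1/(-2736 + (⅘ + 20)) = 1/(-2736 + 104/5) = 1/(-13576/5) = -5/13576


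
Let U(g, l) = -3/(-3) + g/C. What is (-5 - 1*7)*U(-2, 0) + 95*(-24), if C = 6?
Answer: -2288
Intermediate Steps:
U(g, l) = 1 + g/6 (U(g, l) = -3/(-3) + g/6 = -3*(-⅓) + g*(⅙) = 1 + g/6)
(-5 - 1*7)*U(-2, 0) + 95*(-24) = (-5 - 1*7)*(1 + (⅙)*(-2)) + 95*(-24) = (-5 - 7)*(1 - ⅓) - 2280 = -12*⅔ - 2280 = -8 - 2280 = -2288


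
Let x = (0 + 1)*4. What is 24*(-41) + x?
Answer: -980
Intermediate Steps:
x = 4 (x = 1*4 = 4)
24*(-41) + x = 24*(-41) + 4 = -984 + 4 = -980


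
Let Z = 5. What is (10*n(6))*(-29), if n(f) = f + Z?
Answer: -3190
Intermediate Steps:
n(f) = 5 + f (n(f) = f + 5 = 5 + f)
(10*n(6))*(-29) = (10*(5 + 6))*(-29) = (10*11)*(-29) = 110*(-29) = -3190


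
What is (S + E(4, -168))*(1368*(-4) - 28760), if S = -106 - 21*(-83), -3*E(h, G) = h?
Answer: -167976424/3 ≈ -5.5992e+7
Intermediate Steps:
E(h, G) = -h/3
S = 1637 (S = -106 + 1743 = 1637)
(S + E(4, -168))*(1368*(-4) - 28760) = (1637 - ⅓*4)*(1368*(-4) - 28760) = (1637 - 4/3)*(-5472 - 28760) = (4907/3)*(-34232) = -167976424/3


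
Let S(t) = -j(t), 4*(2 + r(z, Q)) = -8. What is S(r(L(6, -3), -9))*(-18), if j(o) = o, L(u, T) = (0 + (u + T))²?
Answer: -72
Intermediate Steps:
L(u, T) = (T + u)² (L(u, T) = (0 + (T + u))² = (T + u)²)
r(z, Q) = -4 (r(z, Q) = -2 + (¼)*(-8) = -2 - 2 = -4)
S(t) = -t
S(r(L(6, -3), -9))*(-18) = -1*(-4)*(-18) = 4*(-18) = -72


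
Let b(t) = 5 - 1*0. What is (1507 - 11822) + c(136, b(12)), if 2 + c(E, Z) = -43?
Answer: -10360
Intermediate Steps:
b(t) = 5 (b(t) = 5 + 0 = 5)
c(E, Z) = -45 (c(E, Z) = -2 - 43 = -45)
(1507 - 11822) + c(136, b(12)) = (1507 - 11822) - 45 = -10315 - 45 = -10360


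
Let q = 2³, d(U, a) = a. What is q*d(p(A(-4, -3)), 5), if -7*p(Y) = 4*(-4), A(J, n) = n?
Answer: 40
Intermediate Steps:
p(Y) = 16/7 (p(Y) = -4*(-4)/7 = -⅐*(-16) = 16/7)
q = 8
q*d(p(A(-4, -3)), 5) = 8*5 = 40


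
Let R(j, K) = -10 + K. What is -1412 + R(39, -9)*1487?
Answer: -29665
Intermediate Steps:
-1412 + R(39, -9)*1487 = -1412 + (-10 - 9)*1487 = -1412 - 19*1487 = -1412 - 28253 = -29665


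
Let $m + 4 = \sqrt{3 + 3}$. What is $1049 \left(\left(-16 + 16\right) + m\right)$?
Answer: $-4196 + 1049 \sqrt{6} \approx -1626.5$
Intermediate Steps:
$m = -4 + \sqrt{6}$ ($m = -4 + \sqrt{3 + 3} = -4 + \sqrt{6} \approx -1.5505$)
$1049 \left(\left(-16 + 16\right) + m\right) = 1049 \left(\left(-16 + 16\right) - \left(4 - \sqrt{6}\right)\right) = 1049 \left(0 - \left(4 - \sqrt{6}\right)\right) = 1049 \left(-4 + \sqrt{6}\right) = -4196 + 1049 \sqrt{6}$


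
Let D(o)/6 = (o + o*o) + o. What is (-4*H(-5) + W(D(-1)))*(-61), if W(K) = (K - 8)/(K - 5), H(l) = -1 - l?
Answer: 9882/11 ≈ 898.36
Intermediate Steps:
D(o) = 6*o**2 + 12*o (D(o) = 6*((o + o*o) + o) = 6*((o + o**2) + o) = 6*(o**2 + 2*o) = 6*o**2 + 12*o)
W(K) = (-8 + K)/(-5 + K)
(-4*H(-5) + W(D(-1)))*(-61) = (-4*(-1 - 1*(-5)) + (-8 + 6*(-1)*(2 - 1))/(-5 + 6*(-1)*(2 - 1)))*(-61) = (-4*(-1 + 5) + (-8 + 6*(-1)*1)/(-5 + 6*(-1)*1))*(-61) = (-4*4 + (-8 - 6)/(-5 - 6))*(-61) = (-16 - 14/(-11))*(-61) = (-16 - 1/11*(-14))*(-61) = (-16 + 14/11)*(-61) = -162/11*(-61) = 9882/11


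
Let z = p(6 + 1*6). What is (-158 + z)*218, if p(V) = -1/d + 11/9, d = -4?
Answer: -614215/18 ≈ -34123.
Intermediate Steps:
p(V) = 53/36 (p(V) = -1/(-4) + 11/9 = -1*(-¼) + 11*(⅑) = ¼ + 11/9 = 53/36)
z = 53/36 ≈ 1.4722
(-158 + z)*218 = (-158 + 53/36)*218 = -5635/36*218 = -614215/18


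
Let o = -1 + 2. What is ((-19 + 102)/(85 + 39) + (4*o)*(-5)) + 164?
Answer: 17939/124 ≈ 144.67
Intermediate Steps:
o = 1
((-19 + 102)/(85 + 39) + (4*o)*(-5)) + 164 = ((-19 + 102)/(85 + 39) + (4*1)*(-5)) + 164 = (83/124 + 4*(-5)) + 164 = (83*(1/124) - 20) + 164 = (83/124 - 20) + 164 = -2397/124 + 164 = 17939/124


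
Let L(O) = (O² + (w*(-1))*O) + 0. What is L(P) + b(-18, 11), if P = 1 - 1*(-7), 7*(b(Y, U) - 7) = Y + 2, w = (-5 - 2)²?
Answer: -2263/7 ≈ -323.29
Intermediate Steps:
w = 49 (w = (-7)² = 49)
b(Y, U) = 51/7 + Y/7 (b(Y, U) = 7 + (Y + 2)/7 = 7 + (2 + Y)/7 = 7 + (2/7 + Y/7) = 51/7 + Y/7)
P = 8 (P = 1 + 7 = 8)
L(O) = O² - 49*O (L(O) = (O² + (49*(-1))*O) + 0 = (O² - 49*O) + 0 = O² - 49*O)
L(P) + b(-18, 11) = 8*(-49 + 8) + (51/7 + (⅐)*(-18)) = 8*(-41) + (51/7 - 18/7) = -328 + 33/7 = -2263/7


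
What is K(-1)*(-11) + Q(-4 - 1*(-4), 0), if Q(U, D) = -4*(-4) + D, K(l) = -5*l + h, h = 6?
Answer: -105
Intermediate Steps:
K(l) = 6 - 5*l (K(l) = -5*l + 6 = 6 - 5*l)
Q(U, D) = 16 + D
K(-1)*(-11) + Q(-4 - 1*(-4), 0) = (6 - 5*(-1))*(-11) + (16 + 0) = (6 + 5)*(-11) + 16 = 11*(-11) + 16 = -121 + 16 = -105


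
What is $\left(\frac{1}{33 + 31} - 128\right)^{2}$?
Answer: $\frac{67092481}{4096} \approx 16380.0$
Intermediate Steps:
$\left(\frac{1}{33 + 31} - 128\right)^{2} = \left(\frac{1}{64} - 128\right)^{2} = \left(- \frac{8191}{64}\right)^{2} = \frac{67092481}{4096}$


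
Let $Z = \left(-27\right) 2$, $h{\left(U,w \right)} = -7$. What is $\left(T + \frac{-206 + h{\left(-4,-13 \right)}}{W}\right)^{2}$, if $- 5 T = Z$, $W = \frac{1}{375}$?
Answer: $\frac{159457261041}{25} \approx 6.3783 \cdot 10^{9}$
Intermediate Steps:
$W = \frac{1}{375} \approx 0.0026667$
$Z = -54$
$T = \frac{54}{5}$ ($T = \left(- \frac{1}{5}\right) \left(-54\right) = \frac{54}{5} \approx 10.8$)
$\left(T + \frac{-206 + h{\left(-4,-13 \right)}}{W}\right)^{2} = \left(\frac{54}{5} + \left(-206 - 7\right) \frac{1}{\frac{1}{375}}\right)^{2} = \left(\frac{54}{5} - 79875\right)^{2} = \left(- \frac{399321}{5}\right)^{2} = \frac{159457261041}{25}$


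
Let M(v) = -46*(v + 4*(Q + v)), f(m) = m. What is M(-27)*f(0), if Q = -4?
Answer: 0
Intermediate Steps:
M(v) = 736 - 230*v (M(v) = -46*(v + 4*(-4 + v)) = -46*(v + (-16 + 4*v)) = -46*(-16 + 5*v) = 736 - 230*v)
M(-27)*f(0) = (736 - 230*(-27))*0 = (736 + 6210)*0 = 6946*0 = 0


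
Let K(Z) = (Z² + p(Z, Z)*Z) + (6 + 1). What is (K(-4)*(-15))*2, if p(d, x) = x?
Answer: -1170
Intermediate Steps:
K(Z) = 7 + 2*Z² (K(Z) = (Z² + Z*Z) + (6 + 1) = (Z² + Z²) + 7 = 2*Z² + 7 = 7 + 2*Z²)
(K(-4)*(-15))*2 = ((7 + 2*(-4)²)*(-15))*2 = ((7 + 2*16)*(-15))*2 = ((7 + 32)*(-15))*2 = (39*(-15))*2 = -585*2 = -1170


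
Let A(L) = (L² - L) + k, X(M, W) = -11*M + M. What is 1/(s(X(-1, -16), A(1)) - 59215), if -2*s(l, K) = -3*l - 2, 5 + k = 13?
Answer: -1/59199 ≈ -1.6892e-5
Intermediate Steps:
k = 8 (k = -5 + 13 = 8)
X(M, W) = -10*M
A(L) = 8 + L² - L (A(L) = (L² - L) + 8 = 8 + L² - L)
s(l, K) = 1 + 3*l/2 (s(l, K) = -(-3*l - 2)/2 = -(-2 - 3*l)/2 = 1 + 3*l/2)
1/(s(X(-1, -16), A(1)) - 59215) = 1/((1 + 3*(-10*(-1))/2) - 59215) = 1/((1 + (3/2)*10) - 59215) = 1/((1 + 15) - 59215) = 1/(16 - 59215) = 1/(-59199) = -1/59199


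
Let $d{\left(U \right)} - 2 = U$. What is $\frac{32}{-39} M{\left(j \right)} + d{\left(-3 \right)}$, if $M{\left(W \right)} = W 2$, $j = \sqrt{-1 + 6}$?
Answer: $-1 - \frac{64 \sqrt{5}}{39} \approx -4.6694$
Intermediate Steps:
$d{\left(U \right)} = 2 + U$
$j = \sqrt{5} \approx 2.2361$
$M{\left(W \right)} = 2 W$
$\frac{32}{-39} M{\left(j \right)} + d{\left(-3 \right)} = \frac{32}{-39} \cdot 2 \sqrt{5} + \left(2 - 3\right) = 32 \left(- \frac{1}{39}\right) 2 \sqrt{5} - 1 = - \frac{32 \cdot 2 \sqrt{5}}{39} - 1 = - \frac{64 \sqrt{5}}{39} - 1 = -1 - \frac{64 \sqrt{5}}{39}$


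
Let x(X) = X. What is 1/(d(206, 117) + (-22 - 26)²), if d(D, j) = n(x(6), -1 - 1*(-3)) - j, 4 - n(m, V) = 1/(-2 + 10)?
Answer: 8/17527 ≈ 0.00045644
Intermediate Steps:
n(m, V) = 31/8 (n(m, V) = 4 - 1/(-2 + 10) = 4 - 1/8 = 4 - 1*⅛ = 4 - ⅛ = 31/8)
d(D, j) = 31/8 - j
1/(d(206, 117) + (-22 - 26)²) = 1/((31/8 - 1*117) + (-22 - 26)²) = 1/((31/8 - 117) + (-48)²) = 1/(-905/8 + 2304) = 1/(17527/8) = 8/17527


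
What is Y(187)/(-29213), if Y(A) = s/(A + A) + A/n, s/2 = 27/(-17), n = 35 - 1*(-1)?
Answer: -593501/3343252572 ≈ -0.00017752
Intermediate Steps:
n = 36 (n = 35 + 1 = 36)
s = -54/17 (s = 2*(27/(-17)) = 2*(27*(-1/17)) = 2*(-27/17) = -54/17 ≈ -3.1765)
Y(A) = -27/(17*A) + A/36 (Y(A) = -54/(17*(A + A)) + A/36 = -54*1/(2*A)/17 + A*(1/36) = -27/(17*A) + A/36)
Y(187)/(-29213) = (-27/17/187 + (1/36)*187)/(-29213) = (-27/17*1/187 + 187/36)*(-1/29213) = (-27/3179 + 187/36)*(-1/29213) = (593501/114444)*(-1/29213) = -593501/3343252572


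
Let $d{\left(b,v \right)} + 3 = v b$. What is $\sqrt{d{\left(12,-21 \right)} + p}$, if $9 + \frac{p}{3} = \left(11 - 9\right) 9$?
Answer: $2 i \sqrt{57} \approx 15.1 i$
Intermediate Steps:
$d{\left(b,v \right)} = -3 + b v$ ($d{\left(b,v \right)} = -3 + v b = -3 + b v$)
$p = 27$ ($p = -27 + 3 \left(11 - 9\right) 9 = -27 + 3 \cdot 2 \cdot 9 = -27 + 3 \cdot 18 = -27 + 54 = 27$)
$\sqrt{d{\left(12,-21 \right)} + p} = \sqrt{\left(-3 + 12 \left(-21\right)\right) + 27} = \sqrt{\left(-3 - 252\right) + 27} = \sqrt{-255 + 27} = \sqrt{-228} = 2 i \sqrt{57}$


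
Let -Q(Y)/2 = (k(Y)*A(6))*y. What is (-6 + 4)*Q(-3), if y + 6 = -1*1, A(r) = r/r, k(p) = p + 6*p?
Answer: 588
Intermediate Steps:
k(p) = 7*p
A(r) = 1
y = -7 (y = -6 - 1*1 = -6 - 1 = -7)
Q(Y) = 98*Y (Q(Y) = -2*(7*Y)*1*(-7) = -2*7*Y*(-7) = -(-98)*Y = 98*Y)
(-6 + 4)*Q(-3) = (-6 + 4)*(98*(-3)) = -2*(-294) = 588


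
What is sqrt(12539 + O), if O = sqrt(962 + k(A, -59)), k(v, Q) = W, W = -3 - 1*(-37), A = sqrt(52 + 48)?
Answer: sqrt(12539 + 2*sqrt(249)) ≈ 112.12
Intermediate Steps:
A = 10 (A = sqrt(100) = 10)
W = 34 (W = -3 + 37 = 34)
k(v, Q) = 34
O = 2*sqrt(249) (O = sqrt(962 + 34) = sqrt(996) = 2*sqrt(249) ≈ 31.559)
sqrt(12539 + O) = sqrt(12539 + 2*sqrt(249))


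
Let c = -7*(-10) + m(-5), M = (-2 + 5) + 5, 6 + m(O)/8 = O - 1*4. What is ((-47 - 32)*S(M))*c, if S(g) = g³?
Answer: 2022400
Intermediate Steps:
m(O) = -80 + 8*O (m(O) = -48 + 8*(O - 1*4) = -48 + 8*(O - 4) = -48 + 8*(-4 + O) = -48 + (-32 + 8*O) = -80 + 8*O)
M = 8 (M = 3 + 5 = 8)
c = -50 (c = -7*(-10) + (-80 + 8*(-5)) = 70 + (-80 - 40) = 70 - 120 = -50)
((-47 - 32)*S(M))*c = ((-47 - 32)*8³)*(-50) = -79*512*(-50) = -40448*(-50) = 2022400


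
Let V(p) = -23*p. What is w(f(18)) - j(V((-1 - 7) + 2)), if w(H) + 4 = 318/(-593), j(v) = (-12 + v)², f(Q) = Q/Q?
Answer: -9417158/593 ≈ -15881.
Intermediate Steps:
f(Q) = 1
w(H) = -2690/593 (w(H) = -4 + 318/(-593) = -4 + 318*(-1/593) = -4 - 318/593 = -2690/593)
w(f(18)) - j(V((-1 - 7) + 2)) = -2690/593 - (-12 - 23*((-1 - 7) + 2))² = -2690/593 - (-12 - 23*(-8 + 2))² = -2690/593 - (-12 - 23*(-6))² = -2690/593 - (-12 + 138)² = -2690/593 - 1*126² = -2690/593 - 1*15876 = -2690/593 - 15876 = -9417158/593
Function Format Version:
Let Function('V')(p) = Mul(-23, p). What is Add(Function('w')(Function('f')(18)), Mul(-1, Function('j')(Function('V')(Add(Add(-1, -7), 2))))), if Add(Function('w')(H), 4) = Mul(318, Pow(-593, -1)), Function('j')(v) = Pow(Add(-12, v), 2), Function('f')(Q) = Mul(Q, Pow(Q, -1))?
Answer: Rational(-9417158, 593) ≈ -15881.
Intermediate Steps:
Function('f')(Q) = 1
Function('w')(H) = Rational(-2690, 593) (Function('w')(H) = Add(-4, Mul(318, Pow(-593, -1))) = Add(-4, Mul(318, Rational(-1, 593))) = Add(-4, Rational(-318, 593)) = Rational(-2690, 593))
Add(Function('w')(Function('f')(18)), Mul(-1, Function('j')(Function('V')(Add(Add(-1, -7), 2))))) = Add(Rational(-2690, 593), Mul(-1, Pow(Add(-12, Mul(-23, Add(Add(-1, -7), 2))), 2))) = Add(Rational(-2690, 593), Mul(-1, Pow(Add(-12, Mul(-23, Add(-8, 2))), 2))) = Add(Rational(-2690, 593), Mul(-1, Pow(Add(-12, Mul(-23, -6)), 2))) = Add(Rational(-2690, 593), Mul(-1, Pow(Add(-12, 138), 2))) = Add(Rational(-2690, 593), Mul(-1, Pow(126, 2))) = Add(Rational(-2690, 593), Mul(-1, 15876)) = Add(Rational(-2690, 593), -15876) = Rational(-9417158, 593)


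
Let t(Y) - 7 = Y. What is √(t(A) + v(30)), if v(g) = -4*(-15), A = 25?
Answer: 2*√23 ≈ 9.5917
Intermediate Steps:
v(g) = 60
t(Y) = 7 + Y
√(t(A) + v(30)) = √((7 + 25) + 60) = √(32 + 60) = √92 = 2*√23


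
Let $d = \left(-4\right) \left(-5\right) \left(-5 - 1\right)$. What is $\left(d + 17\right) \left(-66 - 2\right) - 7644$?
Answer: $-640$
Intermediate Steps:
$d = -120$ ($d = 20 \left(-6\right) = -120$)
$\left(d + 17\right) \left(-66 - 2\right) - 7644 = \left(-120 + 17\right) \left(-66 - 2\right) - 7644 = \left(-103\right) \left(-68\right) - 7644 = 7004 - 7644 = -640$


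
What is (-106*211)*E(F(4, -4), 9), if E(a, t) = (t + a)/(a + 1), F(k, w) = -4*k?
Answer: -156562/15 ≈ -10437.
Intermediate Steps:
E(a, t) = (a + t)/(1 + a)
(-106*211)*E(F(4, -4), 9) = (-106*211)*((-4*4 + 9)/(1 - 4*4)) = -22366*(-16 + 9)/(1 - 16) = -22366*(-7)/(-15) = -(-22366)*(-7)/15 = -22366*7/15 = -156562/15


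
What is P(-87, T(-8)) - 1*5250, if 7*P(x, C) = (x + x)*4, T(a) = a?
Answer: -37446/7 ≈ -5349.4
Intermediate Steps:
P(x, C) = 8*x/7 (P(x, C) = ((x + x)*4)/7 = ((2*x)*4)/7 = (8*x)/7 = 8*x/7)
P(-87, T(-8)) - 1*5250 = (8/7)*(-87) - 1*5250 = -696/7 - 5250 = -37446/7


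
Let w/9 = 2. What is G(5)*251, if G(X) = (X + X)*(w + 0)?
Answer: 45180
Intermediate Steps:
w = 18 (w = 9*2 = 18)
G(X) = 36*X (G(X) = (X + X)*(18 + 0) = (2*X)*18 = 36*X)
G(5)*251 = (36*5)*251 = 180*251 = 45180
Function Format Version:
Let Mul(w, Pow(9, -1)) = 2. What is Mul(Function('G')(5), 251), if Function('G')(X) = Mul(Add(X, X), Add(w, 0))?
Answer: 45180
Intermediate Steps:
w = 18 (w = Mul(9, 2) = 18)
Function('G')(X) = Mul(36, X) (Function('G')(X) = Mul(Add(X, X), Add(18, 0)) = Mul(Mul(2, X), 18) = Mul(36, X))
Mul(Function('G')(5), 251) = Mul(Mul(36, 5), 251) = Mul(180, 251) = 45180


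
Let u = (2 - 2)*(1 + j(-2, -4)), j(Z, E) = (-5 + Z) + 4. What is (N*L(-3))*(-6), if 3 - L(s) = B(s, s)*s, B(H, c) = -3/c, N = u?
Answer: 0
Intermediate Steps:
j(Z, E) = -1 + Z
u = 0 (u = (2 - 2)*(1 + (-1 - 2)) = 0*(1 - 3) = 0*(-2) = 0)
N = 0
L(s) = 6 (L(s) = 3 - (-3/s)*s = 3 - 1*(-3) = 3 + 3 = 6)
(N*L(-3))*(-6) = (0*6)*(-6) = 0*(-6) = 0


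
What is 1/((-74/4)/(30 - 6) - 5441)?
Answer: -48/261205 ≈ -0.00018376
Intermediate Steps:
1/((-74/4)/(30 - 6) - 5441) = 1/(-74*¼/24 - 5441) = 1/(-37/2*1/24 - 5441) = 1/(-37/48 - 5441) = 1/(-261205/48) = -48/261205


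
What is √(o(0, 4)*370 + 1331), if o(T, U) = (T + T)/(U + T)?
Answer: 11*√11 ≈ 36.483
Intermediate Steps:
o(T, U) = 2*T/(T + U) (o(T, U) = (2*T)/(T + U) = 2*T/(T + U))
√(o(0, 4)*370 + 1331) = √((2*0/(0 + 4))*370 + 1331) = √((2*0/4)*370 + 1331) = √((2*0*(¼))*370 + 1331) = √(0*370 + 1331) = √(0 + 1331) = √1331 = 11*√11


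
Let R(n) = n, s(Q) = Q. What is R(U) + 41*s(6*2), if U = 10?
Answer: 502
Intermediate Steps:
R(U) + 41*s(6*2) = 10 + 41*(6*2) = 10 + 41*12 = 10 + 492 = 502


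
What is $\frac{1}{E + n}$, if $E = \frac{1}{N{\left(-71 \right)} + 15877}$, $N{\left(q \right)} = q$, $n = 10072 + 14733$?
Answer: $\frac{15806}{392067831} \approx 4.0314 \cdot 10^{-5}$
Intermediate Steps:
$n = 24805$
$E = \frac{1}{15806}$ ($E = \frac{1}{-71 + 15877} = \frac{1}{15806} \approx 6.3267 \cdot 10^{-5}$)
$\frac{1}{E + n} = \frac{1}{\frac{1}{15806} + 24805} = \frac{1}{\frac{392067831}{15806}} = \frac{15806}{392067831}$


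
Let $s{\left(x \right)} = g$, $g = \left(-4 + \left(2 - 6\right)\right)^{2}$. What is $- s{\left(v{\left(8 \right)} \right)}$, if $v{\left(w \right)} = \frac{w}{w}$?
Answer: $-64$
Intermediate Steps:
$v{\left(w \right)} = 1$
$g = 64$ ($g = \left(-4 + \left(2 - 6\right)\right)^{2} = \left(-4 - 4\right)^{2} = \left(-8\right)^{2} = 64$)
$s{\left(x \right)} = 64$
$- s{\left(v{\left(8 \right)} \right)} = \left(-1\right) 64 = -64$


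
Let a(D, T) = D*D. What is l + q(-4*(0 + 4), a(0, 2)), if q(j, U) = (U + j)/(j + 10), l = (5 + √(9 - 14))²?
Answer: 68/3 + 10*I*√5 ≈ 22.667 + 22.361*I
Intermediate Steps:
a(D, T) = D²
l = (5 + I*√5)² (l = (5 + √(-5))² = (5 + I*√5)² ≈ 20.0 + 22.361*I)
q(j, U) = (U + j)/(10 + j)
l + q(-4*(0 + 4), a(0, 2)) = (5 + I*√5)² + (0² - 4*(0 + 4))/(10 - 4*(0 + 4)) = (5 + I*√5)² + (0 - 4*4)/(10 - 4*4) = (5 + I*√5)² + (0 - 16)/(10 - 16) = (5 + I*√5)² - 16/(-6) = (5 + I*√5)² - ⅙*(-16) = (5 + I*√5)² + 8/3 = 8/3 + (5 + I*√5)²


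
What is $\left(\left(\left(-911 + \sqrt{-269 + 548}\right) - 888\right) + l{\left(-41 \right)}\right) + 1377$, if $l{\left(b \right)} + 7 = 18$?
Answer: $-411 + 3 \sqrt{31} \approx -394.3$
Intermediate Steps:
$l{\left(b \right)} = 11$ ($l{\left(b \right)} = -7 + 18 = 11$)
$\left(\left(\left(-911 + \sqrt{-269 + 548}\right) - 888\right) + l{\left(-41 \right)}\right) + 1377 = \left(\left(\left(-911 + \sqrt{-269 + 548}\right) - 888\right) + 11\right) + 1377 = \left(\left(\left(-911 + \sqrt{279}\right) - 888\right) + 11\right) + 1377 = \left(\left(\left(-911 + 3 \sqrt{31}\right) - 888\right) + 11\right) + 1377 = \left(\left(-1799 + 3 \sqrt{31}\right) + 11\right) + 1377 = \left(-1788 + 3 \sqrt{31}\right) + 1377 = -411 + 3 \sqrt{31}$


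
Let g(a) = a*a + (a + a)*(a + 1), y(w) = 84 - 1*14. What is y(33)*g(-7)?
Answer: 9310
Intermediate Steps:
y(w) = 70 (y(w) = 84 - 14 = 70)
g(a) = a² + 2*a*(1 + a) (g(a) = a² + (2*a)*(1 + a) = a² + 2*a*(1 + a))
y(33)*g(-7) = 70*(-7*(2 + 3*(-7))) = 70*(-7*(2 - 21)) = 70*(-7*(-19)) = 70*133 = 9310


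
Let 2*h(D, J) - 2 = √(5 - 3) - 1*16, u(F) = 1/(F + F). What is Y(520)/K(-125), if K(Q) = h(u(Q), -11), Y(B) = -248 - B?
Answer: 10752/97 + 768*√2/97 ≈ 122.04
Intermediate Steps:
u(F) = 1/(2*F)
h(D, J) = -7 + √2/2 (h(D, J) = 1 + (√(5 - 3) - 1*16)/2 = 1 + (√2 - 16)/2 = 1 + (-16 + √2)/2 = 1 + (-8 + √2/2) = -7 + √2/2)
K(Q) = -7 + √2/2
Y(520)/K(-125) = (-248 - 1*520)/(-7 + √2/2) = (-248 - 520)/(-7 + √2/2) = -768/(-7 + √2/2)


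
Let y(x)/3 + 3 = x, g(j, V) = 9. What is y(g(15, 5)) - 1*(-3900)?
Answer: 3918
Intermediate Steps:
y(x) = -9 + 3*x
y(g(15, 5)) - 1*(-3900) = (-9 + 3*9) - 1*(-3900) = (-9 + 27) + 3900 = 18 + 3900 = 3918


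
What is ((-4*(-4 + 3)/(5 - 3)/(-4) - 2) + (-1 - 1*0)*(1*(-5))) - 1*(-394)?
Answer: 793/2 ≈ 396.50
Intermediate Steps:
((-4*(-4 + 3)/(5 - 3)/(-4) - 2) + (-1 - 1*0)*(1*(-5))) - 1*(-394) = ((-4*(-1/2)*(-1)/4 - 2) + (-1 + 0)*(-5)) + 394 = ((-4*(-1*½)*(-1)/4 - 2) - 1*(-5)) + 394 = ((-(-2)*(-1)/4 - 2) + 5) + 394 = ((-4*⅛ - 2) + 5) + 394 = ((-½ - 2) + 5) + 394 = (-5/2 + 5) + 394 = 5/2 + 394 = 793/2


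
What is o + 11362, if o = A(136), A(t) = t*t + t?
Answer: 29994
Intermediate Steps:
A(t) = t + t**2 (A(t) = t**2 + t = t + t**2)
o = 18632 (o = 136*(1 + 136) = 136*137 = 18632)
o + 11362 = 18632 + 11362 = 29994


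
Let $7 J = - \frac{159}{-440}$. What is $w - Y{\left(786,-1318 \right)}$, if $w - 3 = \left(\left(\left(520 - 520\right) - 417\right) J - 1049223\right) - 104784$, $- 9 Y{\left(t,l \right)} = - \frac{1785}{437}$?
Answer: $- \frac{4659818427353}{4037880} \approx -1.154 \cdot 10^{6}$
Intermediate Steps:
$J = \frac{159}{3080}$ ($J = \frac{\left(-159\right) \frac{1}{-440}}{7} = \frac{\left(-159\right) \left(- \frac{1}{440}\right)}{7} = \frac{1}{7} \cdot \frac{159}{440} = \frac{159}{3080} \approx 0.051623$)
$Y{\left(t,l \right)} = \frac{595}{1311}$ ($Y{\left(t,l \right)} = - \frac{\left(-1785\right) \frac{1}{437}}{9} = \left(- \frac{1}{9}\right) \left(- \frac{1785}{437}\right) = \frac{595}{1311}$)
$w = - \frac{3554398623}{3080}$ ($w = 3 - \left(1154007 - \left(\left(520 - 520\right) - 417\right) \frac{159}{3080}\right) = 3 - \left(1154007 - \left(0 - 417\right) \frac{159}{3080}\right) = 3 - \frac{3554407863}{3080} = - \frac{3554398623}{3080} \approx -1.154 \cdot 10^{6}$)
$w - Y{\left(786,-1318 \right)} = - \frac{3554398623}{3080} - \frac{595}{1311} = - \frac{4659818427353}{4037880}$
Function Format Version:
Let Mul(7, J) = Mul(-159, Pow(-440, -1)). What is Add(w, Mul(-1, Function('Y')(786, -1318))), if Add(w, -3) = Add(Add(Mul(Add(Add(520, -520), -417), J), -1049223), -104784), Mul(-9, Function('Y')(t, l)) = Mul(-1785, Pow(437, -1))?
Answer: Rational(-4659818427353, 4037880) ≈ -1.1540e+6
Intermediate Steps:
J = Rational(159, 3080) (J = Mul(Rational(1, 7), Mul(-159, Pow(-440, -1))) = Mul(Rational(1, 7), Mul(-159, Rational(-1, 440))) = Mul(Rational(1, 7), Rational(159, 440)) = Rational(159, 3080) ≈ 0.051623)
Function('Y')(t, l) = Rational(595, 1311) (Function('Y')(t, l) = Mul(Rational(-1, 9), Mul(-1785, Pow(437, -1))) = Mul(Rational(-1, 9), Mul(-1785, Rational(1, 437))) = Mul(Rational(-1, 9), Rational(-1785, 437)) = Rational(595, 1311))
w = Rational(-3554398623, 3080) (w = Add(3, Add(Add(Mul(Add(Add(520, -520), -417), Rational(159, 3080)), -1049223), -104784)) = Add(3, Add(Add(Mul(Add(0, -417), Rational(159, 3080)), -1049223), -104784)) = Add(3, Add(Add(Mul(-417, Rational(159, 3080)), -1049223), -104784)) = Add(3, Add(Add(Rational(-66303, 3080), -1049223), -104784)) = Add(3, Add(Rational(-3231673143, 3080), -104784)) = Add(3, Rational(-3554407863, 3080)) = Rational(-3554398623, 3080) ≈ -1.1540e+6)
Add(w, Mul(-1, Function('Y')(786, -1318))) = Add(Rational(-3554398623, 3080), Mul(-1, Rational(595, 1311))) = Add(Rational(-3554398623, 3080), Rational(-595, 1311)) = Rational(-4659818427353, 4037880)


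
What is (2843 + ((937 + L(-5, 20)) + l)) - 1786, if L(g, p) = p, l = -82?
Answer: 1932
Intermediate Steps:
(2843 + ((937 + L(-5, 20)) + l)) - 1786 = (2843 + ((937 + 20) - 82)) - 1786 = (2843 + (957 - 82)) - 1786 = (2843 + 875) - 1786 = 3718 - 1786 = 1932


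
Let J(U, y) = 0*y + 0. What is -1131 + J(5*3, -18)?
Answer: -1131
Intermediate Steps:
J(U, y) = 0 (J(U, y) = 0 + 0 = 0)
-1131 + J(5*3, -18) = -1131 + 0 = -1131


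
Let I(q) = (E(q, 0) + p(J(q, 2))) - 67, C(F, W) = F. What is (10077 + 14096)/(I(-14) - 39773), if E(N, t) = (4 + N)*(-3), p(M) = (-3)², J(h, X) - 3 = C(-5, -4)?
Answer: -24173/39801 ≈ -0.60735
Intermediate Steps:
J(h, X) = -2 (J(h, X) = 3 - 5 = -2)
p(M) = 9
E(N, t) = -12 - 3*N
I(q) = -70 - 3*q (I(q) = ((-12 - 3*q) + 9) - 67 = (-3 - 3*q) - 67 = -70 - 3*q)
(10077 + 14096)/(I(-14) - 39773) = (10077 + 14096)/((-70 - 3*(-14)) - 39773) = 24173/((-70 + 42) - 39773) = 24173/(-28 - 39773) = 24173/(-39801) = 24173*(-1/39801) = -24173/39801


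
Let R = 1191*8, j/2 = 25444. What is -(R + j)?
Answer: -60416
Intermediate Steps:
j = 50888 (j = 2*25444 = 50888)
R = 9528
-(R + j) = -(9528 + 50888) = -1*60416 = -60416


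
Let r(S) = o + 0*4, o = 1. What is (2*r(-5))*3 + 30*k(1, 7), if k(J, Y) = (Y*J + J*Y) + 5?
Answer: 576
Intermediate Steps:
k(J, Y) = 5 + 2*J*Y (k(J, Y) = (J*Y + J*Y) + 5 = 2*J*Y + 5 = 5 + 2*J*Y)
r(S) = 1 (r(S) = 1 + 0*4 = 1 + 0 = 1)
(2*r(-5))*3 + 30*k(1, 7) = (2*1)*3 + 30*(5 + 2*1*7) = 2*3 + 30*(5 + 14) = 6 + 30*19 = 6 + 570 = 576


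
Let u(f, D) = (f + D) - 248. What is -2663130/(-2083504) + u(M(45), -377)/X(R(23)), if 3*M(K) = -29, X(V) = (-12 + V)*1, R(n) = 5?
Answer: 287351239/3125256 ≈ 91.945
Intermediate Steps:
X(V) = -12 + V
M(K) = -29/3 (M(K) = (⅓)*(-29) = -29/3)
u(f, D) = -248 + D + f (u(f, D) = (D + f) - 248 = -248 + D + f)
-2663130/(-2083504) + u(M(45), -377)/X(R(23)) = -2663130/(-2083504) + (-248 - 377 - 29/3)/(-12 + 5) = -2663130*(-1/2083504) - 1904/3/(-7) = 1331565/1041752 - 1904/3*(-⅐) = 1331565/1041752 + 272/3 = 287351239/3125256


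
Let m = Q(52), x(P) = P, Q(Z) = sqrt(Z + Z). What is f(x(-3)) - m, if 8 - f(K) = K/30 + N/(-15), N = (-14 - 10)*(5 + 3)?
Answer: -47/10 - 2*sqrt(26) ≈ -14.898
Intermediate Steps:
Q(Z) = sqrt(2)*sqrt(Z) (Q(Z) = sqrt(2*Z) = sqrt(2)*sqrt(Z))
N = -192 (N = -24*8 = -192)
m = 2*sqrt(26) (m = sqrt(2)*sqrt(52) = sqrt(2)*(2*sqrt(13)) = 2*sqrt(26) ≈ 10.198)
f(K) = -24/5 - K/30 (f(K) = 8 - (K/30 - 192/(-15)) = 8 - (K*(1/30) - 192*(-1/15)) = 8 - (K/30 + 64/5) = 8 - (64/5 + K/30) = 8 + (-64/5 - K/30) = -24/5 - K/30)
f(x(-3)) - m = (-24/5 - 1/30*(-3)) - 2*sqrt(26) = (-24/5 + 1/10) - 2*sqrt(26) = -47/10 - 2*sqrt(26)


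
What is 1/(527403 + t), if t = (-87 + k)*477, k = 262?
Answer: 1/610878 ≈ 1.6370e-6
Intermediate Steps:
t = 83475 (t = (-87 + 262)*477 = 175*477 = 83475)
1/(527403 + t) = 1/(527403 + 83475) = 1/610878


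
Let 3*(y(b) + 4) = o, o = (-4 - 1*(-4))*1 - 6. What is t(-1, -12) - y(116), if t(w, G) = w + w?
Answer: 4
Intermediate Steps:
o = -6 (o = (-4 + 4)*1 - 6 = 0*1 - 6 = 0 - 6 = -6)
y(b) = -6 (y(b) = -4 + (⅓)*(-6) = -4 - 2 = -6)
t(w, G) = 2*w
t(-1, -12) - y(116) = 2*(-1) - 1*(-6) = -2 + 6 = 4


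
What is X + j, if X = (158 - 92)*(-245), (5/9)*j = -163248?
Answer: -1550082/5 ≈ -3.1002e+5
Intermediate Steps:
j = -1469232/5 (j = (9/5)*(-163248) = -1469232/5 ≈ -2.9385e+5)
X = -16170 (X = 66*(-245) = -16170)
X + j = -16170 - 1469232/5 = -1550082/5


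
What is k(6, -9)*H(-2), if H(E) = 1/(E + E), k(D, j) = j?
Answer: 9/4 ≈ 2.2500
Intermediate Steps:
H(E) = 1/(2*E)
k(6, -9)*H(-2) = -9/(2*(-2)) = -9*(-1)/(2*2) = -9*(-¼) = 9/4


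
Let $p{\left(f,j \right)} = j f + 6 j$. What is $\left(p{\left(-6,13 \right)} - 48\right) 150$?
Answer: $-7200$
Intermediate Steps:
$p{\left(f,j \right)} = 6 j + f j$ ($p{\left(f,j \right)} = f j + 6 j = 6 j + f j$)
$\left(p{\left(-6,13 \right)} - 48\right) 150 = \left(13 \left(6 - 6\right) - 48\right) 150 = \left(13 \cdot 0 - 48\right) 150 = \left(0 - 48\right) 150 = \left(-48\right) 150 = -7200$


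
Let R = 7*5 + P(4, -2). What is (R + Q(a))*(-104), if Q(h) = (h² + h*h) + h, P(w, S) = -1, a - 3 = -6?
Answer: -5096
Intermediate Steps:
a = -3 (a = 3 - 6 = -3)
Q(h) = h + 2*h² (Q(h) = (h² + h²) + h = 2*h² + h = h + 2*h²)
R = 34 (R = 7*5 - 1 = 35 - 1 = 34)
(R + Q(a))*(-104) = (34 - 3*(1 + 2*(-3)))*(-104) = (34 - 3*(1 - 6))*(-104) = (34 - 3*(-5))*(-104) = (34 + 15)*(-104) = 49*(-104) = -5096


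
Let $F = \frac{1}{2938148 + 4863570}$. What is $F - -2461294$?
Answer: $\frac{19202321703093}{7801718} \approx 2.4613 \cdot 10^{6}$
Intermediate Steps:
$F = \frac{1}{7801718} \approx 1.2818 \cdot 10^{-7}$
$F - -2461294 = \frac{1}{7801718} - -2461294 = \frac{1}{7801718} + 2461294 = \frac{19202321703093}{7801718}$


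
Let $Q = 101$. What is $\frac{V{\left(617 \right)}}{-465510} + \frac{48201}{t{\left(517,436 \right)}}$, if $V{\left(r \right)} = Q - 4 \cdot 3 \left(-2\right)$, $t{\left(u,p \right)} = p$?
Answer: $\frac{2243799301}{20296236} \approx 110.55$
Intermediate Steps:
$V{\left(r \right)} = 125$ ($V{\left(r \right)} = 101 - 4 \cdot 3 \left(-2\right) = 101 - 12 \left(-2\right) = 101 - -24 = 101 + 24 = 125$)
$\frac{V{\left(617 \right)}}{-465510} + \frac{48201}{t{\left(517,436 \right)}} = \frac{125}{-465510} + \frac{48201}{436} = 125 \left(- \frac{1}{465510}\right) + 48201 \cdot \frac{1}{436} = - \frac{25}{93102} + \frac{48201}{436} = \frac{2243799301}{20296236}$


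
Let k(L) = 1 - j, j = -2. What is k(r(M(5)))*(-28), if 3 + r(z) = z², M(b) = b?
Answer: -84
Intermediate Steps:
r(z) = -3 + z²
k(L) = 3 (k(L) = 1 - 1*(-2) = 1 + 2 = 3)
k(r(M(5)))*(-28) = 3*(-28) = -84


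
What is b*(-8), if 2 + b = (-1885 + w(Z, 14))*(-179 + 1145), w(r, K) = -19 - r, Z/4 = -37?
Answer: 13570384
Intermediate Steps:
Z = -148 (Z = 4*(-37) = -148)
b = -1696298 (b = -2 + (-1885 + (-19 - 1*(-148)))*(-179 + 1145) = -2 + (-1885 + (-19 + 148))*966 = -2 + (-1885 + 129)*966 = -2 - 1756*966 = -2 - 1696296 = -1696298)
b*(-8) = -1696298*(-8) = 13570384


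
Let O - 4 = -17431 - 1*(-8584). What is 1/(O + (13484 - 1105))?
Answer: 1/3536 ≈ 0.00028281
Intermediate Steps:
O = -8843 (O = 4 + (-17431 - 1*(-8584)) = 4 + (-17431 + 8584) = 4 - 8847 = -8843)
1/(O + (13484 - 1105)) = 1/(-8843 + (13484 - 1105)) = 1/(-8843 + 12379) = 1/3536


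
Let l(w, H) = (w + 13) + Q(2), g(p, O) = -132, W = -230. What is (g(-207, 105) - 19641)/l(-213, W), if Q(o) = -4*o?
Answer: 1521/16 ≈ 95.063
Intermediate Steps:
l(w, H) = 5 + w (l(w, H) = (w + 13) - 4*2 = (13 + w) - 8 = 5 + w)
(g(-207, 105) - 19641)/l(-213, W) = (-132 - 19641)/(5 - 213) = -19773/(-208) = -19773*(-1/208) = 1521/16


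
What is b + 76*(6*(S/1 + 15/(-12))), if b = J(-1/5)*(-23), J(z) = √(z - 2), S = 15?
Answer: 6270 - 23*I*√55/5 ≈ 6270.0 - 34.115*I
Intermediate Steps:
J(z) = √(-2 + z)
b = -23*I*√55/5 (b = √(-2 - 1/5)*(-23) = √(-2 - 1*⅕)*(-23) = √(-2 - ⅕)*(-23) = √(-11/5)*(-23) = (I*√55/5)*(-23) = -23*I*√55/5 ≈ -34.115*I)
b + 76*(6*(S/1 + 15/(-12))) = -23*I*√55/5 + 76*(6*(15/1 + 15/(-12))) = -23*I*√55/5 + 76*(6*(15*1 + 15*(-1/12))) = -23*I*√55/5 + 76*(6*(15 - 5/4)) = -23*I*√55/5 + 76*(6*(55/4)) = -23*I*√55/5 + 76*(165/2) = -23*I*√55/5 + 6270 = 6270 - 23*I*√55/5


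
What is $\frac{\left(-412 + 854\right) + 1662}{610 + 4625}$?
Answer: $\frac{2104}{5235} \approx 0.40191$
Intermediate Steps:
$\frac{\left(-412 + 854\right) + 1662}{610 + 4625} = \frac{442 + 1662}{5235} = 2104 \cdot \frac{1}{5235} = \frac{2104}{5235}$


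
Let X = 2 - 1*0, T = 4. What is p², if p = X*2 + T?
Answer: 64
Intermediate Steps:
X = 2 (X = 2 + 0 = 2)
p = 8 (p = 2*2 + 4 = 4 + 4 = 8)
p² = 8² = 64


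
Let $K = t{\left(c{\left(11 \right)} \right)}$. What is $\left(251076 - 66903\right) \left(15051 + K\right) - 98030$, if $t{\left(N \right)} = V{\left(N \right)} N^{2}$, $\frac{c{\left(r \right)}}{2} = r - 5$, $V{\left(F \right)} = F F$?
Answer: $6590901121$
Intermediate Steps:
$V{\left(F \right)} = F^{2}$
$c{\left(r \right)} = -10 + 2 r$ ($c{\left(r \right)} = 2 \left(r - 5\right) = 2 \left(-5 + r\right) = -10 + 2 r$)
$t{\left(N \right)} = N^{4}$ ($t{\left(N \right)} = N^{2} N^{2} = N^{4}$)
$K = 20736$ ($K = \left(-10 + 2 \cdot 11\right)^{4} = \left(-10 + 22\right)^{4} = 12^{4} = 20736$)
$\left(251076 - 66903\right) \left(15051 + K\right) - 98030 = \left(251076 - 66903\right) \left(15051 + 20736\right) - 98030 = 184173 \cdot 35787 - 98030 = 6590999151 - 98030 = 6590901121$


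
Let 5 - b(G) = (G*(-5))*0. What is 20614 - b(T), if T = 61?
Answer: 20609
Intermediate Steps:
b(G) = 5 (b(G) = 5 - G*(-5)*0 = 5 - (-5*G)*0 = 5 - 1*0 = 5 + 0 = 5)
20614 - b(T) = 20614 - 1*5 = 20614 - 5 = 20609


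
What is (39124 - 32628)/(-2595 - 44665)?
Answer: -1624/11815 ≈ -0.13745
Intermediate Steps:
(39124 - 32628)/(-2595 - 44665) = 6496/(-47260) = 6496*(-1/47260) = -1624/11815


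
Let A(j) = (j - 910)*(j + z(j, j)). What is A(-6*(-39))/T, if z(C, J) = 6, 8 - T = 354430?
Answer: 81120/177211 ≈ 0.45776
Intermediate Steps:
T = -354422 (T = 8 - 1*354430 = 8 - 354430 = -354422)
A(j) = (-910 + j)*(6 + j) (A(j) = (j - 910)*(j + 6) = (-910 + j)*(6 + j))
A(-6*(-39))/T = (-5460 + (-6*(-39))**2 - (-5424)*(-39))/(-354422) = (-5460 + 234**2 - 904*234)*(-1/354422) = (-5460 + 54756 - 211536)*(-1/354422) = -162240*(-1/354422) = 81120/177211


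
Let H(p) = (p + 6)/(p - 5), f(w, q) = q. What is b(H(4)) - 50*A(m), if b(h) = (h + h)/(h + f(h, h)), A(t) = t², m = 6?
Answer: -1799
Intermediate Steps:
H(p) = (6 + p)/(-5 + p)
b(h) = 1 (b(h) = (h + h)/(h + h) = (2*h)/((2*h)) = (2*h)*(1/(2*h)) = 1)
b(H(4)) - 50*A(m) = 1 - 50*6² = 1 - 50*36 = 1 - 1800 = -1799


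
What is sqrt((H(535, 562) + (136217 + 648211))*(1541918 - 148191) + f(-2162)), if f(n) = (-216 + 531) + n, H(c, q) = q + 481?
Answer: sqrt(1094732138570) ≈ 1.0463e+6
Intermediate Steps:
H(c, q) = 481 + q
f(n) = 315 + n
sqrt((H(535, 562) + (136217 + 648211))*(1541918 - 148191) + f(-2162)) = sqrt(((481 + 562) + (136217 + 648211))*(1541918 - 148191) + (315 - 2162)) = sqrt((1043 + 784428)*1393727 - 1847) = sqrt(785471*1393727 - 1847) = sqrt(1094732140417 - 1847) = sqrt(1094732138570)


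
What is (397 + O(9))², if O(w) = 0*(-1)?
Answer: 157609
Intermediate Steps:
O(w) = 0
(397 + O(9))² = (397 + 0)² = 397² = 157609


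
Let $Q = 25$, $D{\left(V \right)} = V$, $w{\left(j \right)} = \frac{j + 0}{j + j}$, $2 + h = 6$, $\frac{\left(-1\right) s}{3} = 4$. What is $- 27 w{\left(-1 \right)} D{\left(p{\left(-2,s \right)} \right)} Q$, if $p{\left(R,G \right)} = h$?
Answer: $-1350$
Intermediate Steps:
$s = -12$ ($s = \left(-3\right) 4 = -12$)
$h = 4$ ($h = -2 + 6 = 4$)
$p{\left(R,G \right)} = 4$
$w{\left(j \right)} = \frac{1}{2}$ ($w{\left(j \right)} = \frac{j}{2 j} = j \frac{1}{2 j} = \frac{1}{2}$)
$- 27 w{\left(-1 \right)} D{\left(p{\left(-2,s \right)} \right)} Q = - 27 \cdot \frac{1}{2} \cdot 4 \cdot 25 = \left(-27\right) 2 \cdot 25 = \left(-54\right) 25 = -1350$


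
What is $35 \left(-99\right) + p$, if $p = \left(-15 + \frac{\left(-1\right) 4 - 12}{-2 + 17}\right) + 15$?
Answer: $- \frac{51991}{15} \approx -3466.1$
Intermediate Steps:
$p = - \frac{16}{15}$ ($p = \left(-15 + \frac{-4 - 12}{15}\right) + 15 = \left(-15 - \frac{16}{15}\right) + 15 = - \frac{241}{15} + 15 = - \frac{16}{15} \approx -1.0667$)
$35 \left(-99\right) + p = 35 \left(-99\right) - \frac{16}{15} = -3465 - \frac{16}{15} = - \frac{51991}{15}$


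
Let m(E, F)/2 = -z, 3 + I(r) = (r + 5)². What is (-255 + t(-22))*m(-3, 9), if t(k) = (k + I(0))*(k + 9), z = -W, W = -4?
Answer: 2040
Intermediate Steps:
I(r) = -3 + (5 + r)² (I(r) = -3 + (r + 5)² = -3 + (5 + r)²)
z = 4 (z = -1*(-4) = 4)
m(E, F) = -8 (m(E, F) = 2*(-1*4) = 2*(-4) = -8)
t(k) = (9 + k)*(22 + k) (t(k) = (k + (-3 + (5 + 0)²))*(k + 9) = (k + (-3 + 5²))*(9 + k) = (k + (-3 + 25))*(9 + k) = (k + 22)*(9 + k) = (22 + k)*(9 + k) = (9 + k)*(22 + k))
(-255 + t(-22))*m(-3, 9) = (-255 + (198 + (-22)² + 31*(-22)))*(-8) = (-255 + (198 + 484 - 682))*(-8) = (-255 + 0)*(-8) = -255*(-8) = 2040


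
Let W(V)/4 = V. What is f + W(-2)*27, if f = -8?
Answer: -224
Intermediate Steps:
W(V) = 4*V
f + W(-2)*27 = -8 + (4*(-2))*27 = -8 - 8*27 = -8 - 216 = -224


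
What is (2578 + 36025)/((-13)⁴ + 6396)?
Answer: 38603/34957 ≈ 1.1043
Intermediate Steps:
(2578 + 36025)/((-13)⁴ + 6396) = 38603/(28561 + 6396) = 38603/34957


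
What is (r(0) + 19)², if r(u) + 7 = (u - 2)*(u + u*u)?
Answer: 144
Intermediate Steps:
r(u) = -7 + (-2 + u)*(u + u²) (r(u) = -7 + (u - 2)*(u + u*u) = -7 + (-2 + u)*(u + u²))
(r(0) + 19)² = ((-7 + 0³ - 1*0² - 2*0) + 19)² = ((-7 + 0 - 1*0 + 0) + 19)² = ((-7 + 0 + 0 + 0) + 19)² = (-7 + 19)² = 12² = 144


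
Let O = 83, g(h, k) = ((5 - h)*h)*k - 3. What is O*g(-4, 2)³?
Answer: -35015625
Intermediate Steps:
g(h, k) = -3 + h*k*(5 - h) (g(h, k) = (h*(5 - h))*k - 3 = h*k*(5 - h) - 3 = -3 + h*k*(5 - h))
O*g(-4, 2)³ = 83*(-3 - 1*2*(-4)² + 5*(-4)*2)³ = 83*(-3 - 1*2*16 - 40)³ = 83*(-3 - 32 - 40)³ = 83*(-75)³ = 83*(-421875) = -35015625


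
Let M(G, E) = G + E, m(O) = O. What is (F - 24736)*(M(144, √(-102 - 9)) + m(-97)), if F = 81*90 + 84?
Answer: -816014 - 17362*I*√111 ≈ -8.1601e+5 - 1.8292e+5*I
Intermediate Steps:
F = 7374 (F = 7290 + 84 = 7374)
M(G, E) = E + G
(F - 24736)*(M(144, √(-102 - 9)) + m(-97)) = (7374 - 24736)*((√(-102 - 9) + 144) - 97) = -17362*((√(-111) + 144) - 97) = -17362*((I*√111 + 144) - 97) = -17362*((144 + I*√111) - 97) = -17362*(47 + I*√111) = -816014 - 17362*I*√111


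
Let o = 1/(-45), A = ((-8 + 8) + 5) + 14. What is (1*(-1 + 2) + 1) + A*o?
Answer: 71/45 ≈ 1.5778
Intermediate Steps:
A = 19 (A = (0 + 5) + 14 = 5 + 14 = 19)
o = -1/45 ≈ -0.022222
(1*(-1 + 2) + 1) + A*o = (1*(-1 + 2) + 1) + 19*(-1/45) = (1*1 + 1) - 19/45 = (1 + 1) - 19/45 = 2 - 19/45 = 71/45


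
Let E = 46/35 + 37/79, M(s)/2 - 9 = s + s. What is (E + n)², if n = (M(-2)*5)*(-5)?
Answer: 471036515041/7645225 ≈ 61612.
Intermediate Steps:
M(s) = 18 + 4*s (M(s) = 18 + 2*(s + s) = 18 + 2*(2*s) = 18 + 4*s)
E = 4929/2765 (E = 46*(1/35) + 37*(1/79) = 46/35 + 37/79 = 4929/2765 ≈ 1.7826)
n = -250 (n = ((18 + 4*(-2))*5)*(-5) = ((18 - 8)*5)*(-5) = (10*5)*(-5) = 50*(-5) = -250)
(E + n)² = (4929/2765 - 250)² = (-686321/2765)² = 471036515041/7645225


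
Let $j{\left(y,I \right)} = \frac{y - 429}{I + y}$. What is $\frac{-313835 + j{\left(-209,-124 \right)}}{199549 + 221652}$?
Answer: $- \frac{104506417}{140259933} \approx -0.74509$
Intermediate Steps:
$j{\left(y,I \right)} = \frac{-429 + y}{I + y}$
$\frac{-313835 + j{\left(-209,-124 \right)}}{199549 + 221652} = \frac{-313835 + \frac{-429 - 209}{-124 - 209}}{199549 + 221652} = \frac{-313835 + \frac{1}{-333} \left(-638\right)}{421201} = \left(-313835 - - \frac{638}{333}\right) \frac{1}{421201} = \left(-313835 + \frac{638}{333}\right) \frac{1}{421201} = \left(- \frac{104506417}{333}\right) \frac{1}{421201} = - \frac{104506417}{140259933}$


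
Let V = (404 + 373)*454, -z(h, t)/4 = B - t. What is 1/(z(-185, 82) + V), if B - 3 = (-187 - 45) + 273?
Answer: 1/352910 ≈ 2.8336e-6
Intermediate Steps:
B = 44 (B = 3 + ((-187 - 45) + 273) = 3 + (-232 + 273) = 3 + 41 = 44)
z(h, t) = -176 + 4*t (z(h, t) = -4*(44 - t) = -176 + 4*t)
V = 352758 (V = 777*454 = 352758)
1/(z(-185, 82) + V) = 1/((-176 + 4*82) + 352758) = 1/((-176 + 328) + 352758) = 1/(152 + 352758) = 1/352910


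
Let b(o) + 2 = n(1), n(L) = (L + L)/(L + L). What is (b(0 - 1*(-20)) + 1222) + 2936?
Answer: 4157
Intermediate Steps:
n(L) = 1 (n(L) = (2*L)/((2*L)) = (2*L)*(1/(2*L)) = 1)
b(o) = -1 (b(o) = -2 + 1 = -1)
(b(0 - 1*(-20)) + 1222) + 2936 = (-1 + 1222) + 2936 = 1221 + 2936 = 4157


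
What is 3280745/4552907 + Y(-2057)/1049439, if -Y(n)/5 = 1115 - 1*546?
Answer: 3429988731640/4777998169173 ≈ 0.71787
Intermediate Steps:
Y(n) = -2845 (Y(n) = -5*(1115 - 1*546) = -5*(1115 - 546) = -5*569 = -2845)
3280745/4552907 + Y(-2057)/1049439 = 3280745/4552907 - 2845/1049439 = 3429988731640/4777998169173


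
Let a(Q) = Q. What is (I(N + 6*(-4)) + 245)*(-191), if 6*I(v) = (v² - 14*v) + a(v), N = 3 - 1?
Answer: -213920/3 ≈ -71307.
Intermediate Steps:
N = 2 (N = 3 - 1*1 = 3 - 1 = 2)
I(v) = -13*v/6 + v²/6 (I(v) = ((v² - 14*v) + v)/6 = (v² - 13*v)/6 = -13*v/6 + v²/6)
(I(N + 6*(-4)) + 245)*(-191) = ((2 + 6*(-4))*(-13 + (2 + 6*(-4)))/6 + 245)*(-191) = ((2 - 24)*(-13 + (2 - 24))/6 + 245)*(-191) = ((⅙)*(-22)*(-13 - 22) + 245)*(-191) = ((⅙)*(-22)*(-35) + 245)*(-191) = (385/3 + 245)*(-191) = (1120/3)*(-191) = -213920/3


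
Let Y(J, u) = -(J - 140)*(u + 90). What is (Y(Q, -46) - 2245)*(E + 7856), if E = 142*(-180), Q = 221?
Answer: 102842536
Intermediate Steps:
E = -25560
Y(J, u) = -(-140 + J)*(90 + u)
(Y(Q, -46) - 2245)*(E + 7856) = ((12600 - 90*221 + 140*(-46) - 1*221*(-46)) - 2245)*(-25560 + 7856) = ((12600 - 19890 - 6440 + 10166) - 2245)*(-17704) = (-3564 - 2245)*(-17704) = -5809*(-17704) = 102842536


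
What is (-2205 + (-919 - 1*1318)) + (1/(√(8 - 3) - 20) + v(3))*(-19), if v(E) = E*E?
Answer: -364351/79 + 19*√5/395 ≈ -4611.9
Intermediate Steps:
v(E) = E²
(-2205 + (-919 - 1*1318)) + (1/(√(8 - 3) - 20) + v(3))*(-19) = (-2205 + (-919 - 1*1318)) + (1/(√(8 - 3) - 20) + 3²)*(-19) = (-2205 + (-919 - 1318)) + (1/(√5 - 20) + 9)*(-19) = (-2205 - 2237) + (1/(-20 + √5) + 9)*(-19) = -4442 + (9 + 1/(-20 + √5))*(-19) = -4442 + (-171 - 19/(-20 + √5)) = -4613 - 19/(-20 + √5)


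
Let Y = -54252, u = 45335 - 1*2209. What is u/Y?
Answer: -21563/27126 ≈ -0.79492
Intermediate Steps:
u = 43126 (u = 45335 - 2209 = 43126)
u/Y = 43126/(-54252) = 43126*(-1/54252) = -21563/27126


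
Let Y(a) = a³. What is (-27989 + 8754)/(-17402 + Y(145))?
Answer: -19235/3031223 ≈ -0.0063456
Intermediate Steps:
(-27989 + 8754)/(-17402 + Y(145)) = (-27989 + 8754)/(-17402 + 145³) = -19235/(-17402 + 3048625) = -19235/3031223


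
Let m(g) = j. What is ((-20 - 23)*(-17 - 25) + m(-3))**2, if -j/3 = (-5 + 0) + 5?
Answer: 3261636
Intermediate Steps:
j = 0 (j = -3*((-5 + 0) + 5) = -3*(-5 + 5) = -3*0 = 0)
m(g) = 0
((-20 - 23)*(-17 - 25) + m(-3))**2 = ((-20 - 23)*(-17 - 25) + 0)**2 = (-43*(-42) + 0)**2 = (1806 + 0)**2 = 1806**2 = 3261636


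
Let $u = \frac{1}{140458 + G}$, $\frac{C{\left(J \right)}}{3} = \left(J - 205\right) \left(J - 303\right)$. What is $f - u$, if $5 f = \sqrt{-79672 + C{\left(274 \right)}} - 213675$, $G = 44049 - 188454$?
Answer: $- \frac{168675044}{3947} + i \sqrt{3427} \approx -42735.0 + 58.541 i$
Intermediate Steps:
$G = -144405$
$C{\left(J \right)} = 3 \left(-303 + J\right) \left(-205 + J\right)$ ($C{\left(J \right)} = 3 \left(J - 205\right) \left(J - 303\right) = 3 \left(-205 + J\right) \left(-303 + J\right) = 3 \left(-303 + J\right) \left(-205 + J\right)$)
$f = -42735 + i \sqrt{3427}$ ($f = \frac{\sqrt{-79672 + \left(186345 - 417576 + 3 \cdot 274^{2}\right)} - 213675}{5} = \frac{\sqrt{-79672 + \left(186345 - 417576 + 3 \cdot 75076\right)} - 213675}{5} = \frac{\sqrt{-79672 + \left(186345 - 417576 + 225228\right)} - 213675}{5} = \frac{\sqrt{-79672 - 6003} - 213675}{5} = \frac{\sqrt{-85675} - 213675}{5} = \frac{5 i \sqrt{3427} - 213675}{5} = \frac{-213675 + 5 i \sqrt{3427}}{5} = -42735 + i \sqrt{3427} \approx -42735.0 + 58.541 i$)
$u = - \frac{1}{3947}$ ($u = \frac{1}{140458 - 144405} = \frac{1}{-3947} = - \frac{1}{3947} \approx -0.00025336$)
$f - u = \left(-42735 + i \sqrt{3427}\right) - - \frac{1}{3947} = \left(-42735 + i \sqrt{3427}\right) + \frac{1}{3947} = - \frac{168675044}{3947} + i \sqrt{3427}$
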